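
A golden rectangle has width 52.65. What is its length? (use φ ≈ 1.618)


φ = (1 + √5) / 2 ≈ 1.618
Length = width × φ = 52.65 × 1.618 = 85.1877
≈ 85.19

85.19


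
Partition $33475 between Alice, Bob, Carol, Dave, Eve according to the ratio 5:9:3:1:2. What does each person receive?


Total parts = 5 + 9 + 3 + 1 + 2 = 20
Alice: 33475 × 5/20 = 8368.75
Bob: 33475 × 9/20 = 15063.75
Carol: 33475 × 3/20 = 5021.25
Dave: 33475 × 1/20 = 1673.75
Eve: 33475 × 2/20 = 3347.50
= Alice: $8368.75, Bob: $15063.75, Carol: $5021.25, Dave: $1673.75, Eve: $3347.50

Alice: $8368.75, Bob: $15063.75, Carol: $5021.25, Dave: $1673.75, Eve: $3347.50


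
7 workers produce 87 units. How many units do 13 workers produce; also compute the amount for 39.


Direct proportion: y/x = constant
k = 87/7 ≈ 12.4286
y at x=13: k × 13 = 87 × 13 / 7 = 1131/7 ≈ 161.57
y at x=39: k × 39 = 87 × 39 / 7 = 3393/7 ≈ 484.71
= 161.57 and 484.71

161.57 and 484.71


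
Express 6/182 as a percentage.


Percentage = (part / whole) × 100
= (6 / 182) × 100
≈ 3.30%

3.30%


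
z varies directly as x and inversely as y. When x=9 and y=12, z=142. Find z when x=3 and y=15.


z = k·x/y
Solve for k using the known point: k = z·y/x = 142×12/9 = 1704/9 ≈ 189.3333
Now evaluate at x=3, y=15:
z = k × 3 / 15 = (1704 × 3) / (9 × 15) = 5112/135
≈ 37.8667

37.8667


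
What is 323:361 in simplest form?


GCD(323, 361) = 19
323/19 : 361/19
= 17:19

17:19


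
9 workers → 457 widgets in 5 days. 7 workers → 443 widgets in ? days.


Days ∝ work / workers, so d₂ = d₁ × (m₁/m₂) × (w₂/w₁)
Workers factor (inverse): 9/7 ≈ 1.2857
Work factor (direct): 443/457 ≈ 0.9694
d₂ = 5 × 9/7 × 443/457 = (5 × 9 × 443) / (7 × 457) = 19935/3199
≈ 6.23 days

6.23 days


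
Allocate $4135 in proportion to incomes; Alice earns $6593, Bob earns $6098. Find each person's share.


Total income = 6593 + 6098 = $12691
Alice: $4135 × 6593/12691 = $2148.14
Bob: $4135 × 6098/12691 = $1986.86
= Alice: $2148.14, Bob: $1986.86

Alice: $2148.14, Bob: $1986.86


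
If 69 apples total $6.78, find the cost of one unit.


Unit rate = total / quantity
= 6.78 / 69
= $0.10 per unit

$0.10 per unit


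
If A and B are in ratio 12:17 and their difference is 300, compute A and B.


Let A = 12k, B = 17k.
17k - 12k = 300
5k = 300 → k = 300/5 = 60
A = 12×60 = 720, B = 17×60 = 1020
= A = 720, B = 1020

A = 720, B = 1020


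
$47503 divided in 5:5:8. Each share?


Total parts = 5 + 5 + 8 = 18
Part 1: 47503 × 5/18 = 13195.28
Part 2: 47503 × 5/18 = 13195.28
Part 3: 47503 × 8/18 = 21112.44
= Part 1: $13195.28, Part 2: $13195.28, Part 3: $21112.44

Part 1: $13195.28, Part 2: $13195.28, Part 3: $21112.44


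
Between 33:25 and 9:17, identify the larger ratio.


33/25 = 1.3200
9/17 = 0.5294
1.3200 > 0.5294, so 33:25 is greater
= 33:25

33:25


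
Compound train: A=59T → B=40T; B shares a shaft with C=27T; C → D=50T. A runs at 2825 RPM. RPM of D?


Stage 1: RPM_B = RPM_A × t_A/t_B = 2825 × 59/40 = 166675/40 ≈ 4166.88
B and C share a shaft → RPM_C = RPM_B
Stage 2: RPM_D = RPM_C × t_C/t_D = RPM_A × (t_A×t_C)/(t_B×t_D)
Overall ratio = (59×27)/(40×50) = 1593/2000
RPM_D = 2825 × 1593/2000 = 4500225/2000
≈ 2250.11 RPM

2250.11 RPM


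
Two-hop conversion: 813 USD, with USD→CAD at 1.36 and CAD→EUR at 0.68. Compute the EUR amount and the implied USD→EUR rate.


Step 1: 813 USD × 1.36 = 1105.68 CAD
Step 2: 1105.68 CAD × 0.68 = 751.86 EUR
Implied rate USD→EUR = 1.36 × 0.68 = 0.9248
= 751.86 EUR; implied rate 0.9248 EUR/USD

751.86 EUR; implied rate 0.9248 EUR/USD


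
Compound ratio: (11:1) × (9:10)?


Compound ratio = (11×9) : (1×10)
= 99:10
GCD = 1
= 99:10

99:10


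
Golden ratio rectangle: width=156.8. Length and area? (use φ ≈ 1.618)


φ = (1 + √5) / 2 ≈ 1.618
Length = width × φ = 156.8 × 1.618 = 253.7024
≈ 253.70
Area = width × length = 156.8 × 253.7024 = 39780.53632 ≈ 39780.54
= Length: 253.70, Area: 39780.54

Length: 253.70, Area: 39780.54


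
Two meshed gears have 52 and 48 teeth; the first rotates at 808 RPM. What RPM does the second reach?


Gear ratio = 52:48 = 13:12
RPM_B = RPM_A × (teeth_A / teeth_B)
= 808 × (52/48)
= 875.3 RPM

875.3 RPM


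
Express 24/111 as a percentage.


Percentage = (part / whole) × 100
= (24 / 111) × 100
≈ 21.62%

21.62%


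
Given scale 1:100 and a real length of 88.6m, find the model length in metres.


Model size = real / scale
= 88.6 / 100
= 0.8860 m

0.8860 m


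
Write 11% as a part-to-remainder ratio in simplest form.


11% means 11 parts out of 100; remainder = 89
Part : remainder = 11:89
GCD = 1
= 11:89

11:89


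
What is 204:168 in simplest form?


GCD(204, 168) = 12
204/12 : 168/12
= 17:14

17:14


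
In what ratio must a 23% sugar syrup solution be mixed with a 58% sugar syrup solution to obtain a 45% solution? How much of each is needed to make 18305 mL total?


Let x parts of 23% mix with y parts of 58%.
23x + 58y = 45(x + y)
23x + 58y = 45x + 45y
x(23 - 45) = y(45 - 58)
x/y = (58 - 45)/(45 - 23) = 13/22
Simplify: 13:22
Total parts = 35; one part = 18305/35 = 523.00 mL
23% solution: 13×523.00 = 6799.00 mL
58% solution: 22×523.00 = 11506.00 mL
= ratio 13:22; 6799.00 mL and 11506.00 mL

ratio 13:22; 6799.00 mL and 11506.00 mL


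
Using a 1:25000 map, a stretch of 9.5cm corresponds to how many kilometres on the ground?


Real distance = map distance × scale
= 9.5cm × 25000
= 237500 cm = 2375.0 m
= 2.375 km

2.375 km


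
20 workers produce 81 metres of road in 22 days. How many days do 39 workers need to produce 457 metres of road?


Days ∝ work / workers, so d₂ = d₁ × (m₁/m₂) × (w₂/w₁)
Workers factor (inverse): 20/39 ≈ 0.5128
Work factor (direct): 457/81 ≈ 5.6420
d₂ = 22 × 20/39 × 457/81 = (22 × 20 × 457) / (39 × 81) = 201080/3159
≈ 63.65 days

63.65 days


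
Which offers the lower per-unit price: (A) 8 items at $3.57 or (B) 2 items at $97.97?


Deal A: $3.57/8 = $0.4463/unit
Deal B: $97.97/2 = $48.9850/unit
A is cheaper per unit
= Deal A

Deal A


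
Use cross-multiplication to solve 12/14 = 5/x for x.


Cross multiply: 12 × x = 14 × 5
12x = 70
x = 70 / 12
= 5.83

5.83


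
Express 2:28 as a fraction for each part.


Total parts = 2 + 28 = 30
First part: 2/30 = 1/15
Second part: 28/30 = 14/15
= 1/15 and 14/15

1/15 and 14/15


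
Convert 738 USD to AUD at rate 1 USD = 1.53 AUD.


Amount × rate = 738 × 1.53
= 1129.14 AUD

1129.14 AUD


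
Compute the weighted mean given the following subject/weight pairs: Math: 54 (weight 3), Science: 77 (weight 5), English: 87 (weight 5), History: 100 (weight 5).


Numerator = 54×3 + 77×5 + 87×5 + 100×5
= 162 + 385 + 435 + 500
= 1482
Total weight = 18
Weighted avg = 1482/18
= 82.33

82.33


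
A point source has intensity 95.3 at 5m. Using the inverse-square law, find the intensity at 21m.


I₁d₁² = I₂d₂²
I₂ = I₁ × (d₁/d₂)²
= 95.3 × (5/21)²
= 95.3 × 25/441
= 2382.5/441
≈ 5.4025

5.4025


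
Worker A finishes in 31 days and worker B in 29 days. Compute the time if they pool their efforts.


Rate of A = 1/31 per day
Rate of B = 1/29 per day
Combined rate = 1/31 + 1/29 = 60/899 ≈ 0.0667 per day
Days = 1 / combined rate = 899/60
≈ 14.98 days

14.98 days


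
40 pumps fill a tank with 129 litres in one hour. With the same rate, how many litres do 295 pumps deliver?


Direct proportion: y/x = constant
k = 129/40 = 3.2250
y₂ = k × 295 = 129 × 295 / 40 = 38055/40
≈ 951.38

951.38


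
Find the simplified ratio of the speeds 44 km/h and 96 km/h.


Ratio = 44:96
GCD = 4
Simplified = 11:24
Time ratio (same distance) = 24:11
Speed ratio = 11:24

11:24


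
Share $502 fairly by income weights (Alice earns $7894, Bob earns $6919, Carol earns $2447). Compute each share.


Total income = 7894 + 6919 + 2447 = $17260
Alice: $502 × 7894/17260 = $229.59
Bob: $502 × 6919/17260 = $201.24
Carol: $502 × 2447/17260 = $71.17
= Alice: $229.59, Bob: $201.24, Carol: $71.17

Alice: $229.59, Bob: $201.24, Carol: $71.17


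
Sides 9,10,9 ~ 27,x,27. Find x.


Scale factor = 27/9 = 3
Missing side = 10 × 3
= 30.0

30.0


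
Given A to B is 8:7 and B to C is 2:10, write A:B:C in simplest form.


Match B: multiply A:B by 2 → 16:14
Multiply B:C by 7 → 14:70
Combined: 16:14:70
GCD = 2
= 8:7:35

8:7:35


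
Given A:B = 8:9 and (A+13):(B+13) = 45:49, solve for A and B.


Let A = 8k, B = 9k.
(8k + 13) / (9k + 13) = 45/49
Cross-multiply: 49(8k + 13) = 45(9k + 13)
392k + 637 = 405k + 585
392k - 405k = 585 - 637
-13k = -52
k = -52/-13 = 4
A = 8×4 = 32, B = 9×4 = 36
= A = 32, B = 36

A = 32, B = 36


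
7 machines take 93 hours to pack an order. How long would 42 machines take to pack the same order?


Inverse proportion: x × y = constant
k = 7 × 93 = 651
y₂ = k / 42 = 651 / 42
= 15.50

15.50


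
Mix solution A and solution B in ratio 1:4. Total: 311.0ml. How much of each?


Total parts = 1 + 4 = 5
solution A: 311.0 × 1/5 = 62.2ml
solution B: 311.0 × 4/5 = 248.8ml
= 62.2ml and 248.8ml

62.2ml and 248.8ml


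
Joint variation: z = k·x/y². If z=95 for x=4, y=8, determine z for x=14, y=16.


z = k·x/y²
Solve for k using the known point: k = z·y²/x = 95×64/4 = 6080/4 = 1520.0000
Now evaluate at x=14, y=16:
z = k × 14 / 256 = (6080 × 14) / (4 × 256) = 85120/1024
= 83.1250

83.1250


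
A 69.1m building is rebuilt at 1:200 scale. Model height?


Model size = real / scale
= 69.1 / 200
= 0.3455 m

0.3455 m


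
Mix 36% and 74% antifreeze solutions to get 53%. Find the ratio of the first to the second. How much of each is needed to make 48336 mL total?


Let x parts of 36% mix with y parts of 74%.
36x + 74y = 53(x + y)
36x + 74y = 53x + 53y
x(36 - 53) = y(53 - 74)
x/y = (74 - 53)/(53 - 36) = 21/17
Simplify: 21:17
Total parts = 38; one part = 48336/38 = 1272.00 mL
36% solution: 21×1272.00 = 26712.00 mL
74% solution: 17×1272.00 = 21624.00 mL
= ratio 21:17; 26712.00 mL and 21624.00 mL

ratio 21:17; 26712.00 mL and 21624.00 mL


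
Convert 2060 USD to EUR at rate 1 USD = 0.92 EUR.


Amount × rate = 2060 × 0.92
= 1895.20 EUR

1895.20 EUR


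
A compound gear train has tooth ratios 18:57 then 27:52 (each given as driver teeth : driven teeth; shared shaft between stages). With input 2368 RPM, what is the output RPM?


Stage 1: RPM_B = RPM_A × t_A/t_B = 2368 × 18/57 = 42624/57 ≈ 747.79
B and C share a shaft → RPM_C = RPM_B
Stage 2: RPM_D = RPM_C × t_C/t_D = RPM_A × (t_A×t_C)/(t_B×t_D)
Overall ratio = (18×27)/(57×52) = 486/2964
RPM_D = 2368 × 486/2964 = 1150848/2964
≈ 388.28 RPM

388.28 RPM


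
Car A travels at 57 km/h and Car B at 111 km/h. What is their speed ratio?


Ratio = 57:111
GCD = 3
Simplified = 19:37
Time ratio (same distance) = 37:19
Speed ratio = 19:37

19:37


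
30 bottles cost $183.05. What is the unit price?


Unit rate = total / quantity
= 183.05 / 30
= $6.10 per unit

$6.10 per unit


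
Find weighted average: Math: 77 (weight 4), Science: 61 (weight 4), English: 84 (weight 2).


Numerator = 77×4 + 61×4 + 84×2
= 308 + 244 + 168
= 720
Total weight = 10
Weighted avg = 720/10
= 72.00

72.00


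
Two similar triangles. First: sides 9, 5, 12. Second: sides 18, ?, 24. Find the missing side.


Scale factor = 18/9 = 2
Missing side = 5 × 2
= 10.0

10.0


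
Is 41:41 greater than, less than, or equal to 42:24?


41/41 = 1.0000
42/24 = 1.7500
1.0000 < 1.7500, so 41:41 is less
= less than

less than


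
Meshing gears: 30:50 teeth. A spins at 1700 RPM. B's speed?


Gear ratio = 30:50 = 3:5
RPM_B = RPM_A × (teeth_A / teeth_B)
= 1700 × (30/50)
= 1020.0 RPM

1020.0 RPM


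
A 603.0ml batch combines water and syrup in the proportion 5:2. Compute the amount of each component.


Total parts = 5 + 2 = 7
water: 603.0 × 5/7 = 430.7ml
syrup: 603.0 × 2/7 = 172.3ml
= 430.7ml and 172.3ml

430.7ml and 172.3ml


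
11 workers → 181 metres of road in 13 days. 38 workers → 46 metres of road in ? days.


Days ∝ work / workers, so d₂ = d₁ × (m₁/m₂) × (w₂/w₁)
Workers factor (inverse): 11/38 ≈ 0.2895
Work factor (direct): 46/181 ≈ 0.2541
d₂ = 13 × 11/38 × 46/181 = (13 × 11 × 46) / (38 × 181) = 6578/6878
≈ 0.96 days

0.96 days


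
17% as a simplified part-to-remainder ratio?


17% means 17 parts out of 100; remainder = 83
Part : remainder = 17:83
GCD = 1
= 17:83

17:83


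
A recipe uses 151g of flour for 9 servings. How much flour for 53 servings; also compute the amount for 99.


Direct proportion: y/x = constant
k = 151/9 ≈ 16.7778
y at x=53: k × 53 = 151 × 53 / 9 = 8003/9 ≈ 889.22
y at x=99: k × 99 = 151 × 99 / 9 = 14949/9 = 1661.00
= 889.22 and 1661.00

889.22 and 1661.00


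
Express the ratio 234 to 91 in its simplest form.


GCD(234, 91) = 13
234/13 : 91/13
= 18:7

18:7


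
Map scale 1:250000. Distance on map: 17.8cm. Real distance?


Real distance = map distance × scale
= 17.8cm × 250000
= 4450000 cm = 44500.0 m
= 44.500 km

44.500 km


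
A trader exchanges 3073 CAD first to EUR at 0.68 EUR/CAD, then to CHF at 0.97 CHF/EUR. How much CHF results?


Step 1: 3073 CAD × 0.68 = 2089.64 EUR
Step 2: 2089.64 EUR × 0.97 = 2026.95 CHF
Implied rate CAD→CHF = 0.68 × 0.97 = 0.6596
= 2026.95 CHF

2026.95 CHF


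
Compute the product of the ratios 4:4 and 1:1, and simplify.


Compound ratio = (4×1) : (4×1)
= 4:4
GCD = 4
= 1:1

1:1


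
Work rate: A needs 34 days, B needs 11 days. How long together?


Rate of A = 1/34 per day
Rate of B = 1/11 per day
Combined rate = 1/34 + 1/11 = 45/374 ≈ 0.1203 per day
Days = 1 / combined rate = 374/45
≈ 8.31 days

8.31 days


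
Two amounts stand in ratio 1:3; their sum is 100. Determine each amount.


Let A = 1k, B = 3k.
1k + 3k = 100
4k = 100 → k = 100/4 = 25
A = 1×25 = 25, B = 3×25 = 75
= A = 25, B = 75

A = 25, B = 75


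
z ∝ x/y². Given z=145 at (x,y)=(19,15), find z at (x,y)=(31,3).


z = k·x/y²
Solve for k using the known point: k = z·y²/x = 145×225/19 = 32625/19 ≈ 1717.1053
Now evaluate at x=31, y=3:
z = k × 31 / 9 = (32625 × 31) / (19 × 9) = 1011375/171
≈ 5914.4737

5914.4737


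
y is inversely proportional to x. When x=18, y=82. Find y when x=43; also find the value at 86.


Inverse proportion: x × y = constant
k = 18 × 82 = 1476
At x=43: k/43 = 34.33
At x=86: k/86 = 17.16
= 34.33 and 17.16

34.33 and 17.16


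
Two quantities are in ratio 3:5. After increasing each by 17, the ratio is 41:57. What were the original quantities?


Let A = 3k, B = 5k.
(3k + 17) / (5k + 17) = 41/57
Cross-multiply: 57(3k + 17) = 41(5k + 17)
171k + 969 = 205k + 697
171k - 205k = 697 - 969
-34k = -272
k = -272/-34 = 8
A = 3×8 = 24, B = 5×8 = 40
= A = 24, B = 40

A = 24, B = 40


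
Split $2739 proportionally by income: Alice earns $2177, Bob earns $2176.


Total income = 2177 + 2176 = $4353
Alice: $2739 × 2177/4353 = $1369.81
Bob: $2739 × 2176/4353 = $1369.19
= Alice: $1369.81, Bob: $1369.19

Alice: $1369.81, Bob: $1369.19


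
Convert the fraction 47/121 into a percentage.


Percentage = (part / whole) × 100
= (47 / 121) × 100
≈ 38.84%

38.84%


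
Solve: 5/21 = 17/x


Cross multiply: 5 × x = 21 × 17
5x = 357
x = 357 / 5
= 71.40

71.40


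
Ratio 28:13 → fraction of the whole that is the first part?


Total parts = 28 + 13 = 41
First part: 28/41 = 28/41
= 28/41

28/41


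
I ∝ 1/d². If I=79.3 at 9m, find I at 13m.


I₁d₁² = I₂d₂²
I₂ = I₁ × (d₁/d₂)²
= 79.3 × (9/13)²
= 79.3 × 81/169
= 6423.3/169
≈ 38.0077

38.0077


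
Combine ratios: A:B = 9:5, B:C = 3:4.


Match B: multiply A:B by 3 → 27:15
Multiply B:C by 5 → 15:20
Combined: 27:15:20
GCD = 1
= 27:15:20

27:15:20


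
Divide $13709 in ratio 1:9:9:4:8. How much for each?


Total parts = 1 + 9 + 9 + 4 + 8 = 31
Part 1: 13709 × 1/31 = 442.23
Part 2: 13709 × 9/31 = 3980.03
Part 3: 13709 × 9/31 = 3980.03
Part 4: 13709 × 4/31 = 1768.90
Part 5: 13709 × 8/31 = 3537.81
= Part 1: $442.23, Part 2: $3980.03, Part 3: $3980.03, Part 4: $1768.90, Part 5: $3537.81

Part 1: $442.23, Part 2: $3980.03, Part 3: $3980.03, Part 4: $1768.90, Part 5: $3537.81


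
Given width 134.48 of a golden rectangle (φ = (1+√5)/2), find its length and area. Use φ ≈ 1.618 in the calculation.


φ = (1 + √5) / 2 ≈ 1.618
Length = width × φ = 134.48 × 1.618 = 217.58864
≈ 217.59
Area = width × length = 134.48 × 217.58864 = 29261.3203072 ≈ 29261.32
= Length: 217.59, Area: 29261.32

Length: 217.59, Area: 29261.32


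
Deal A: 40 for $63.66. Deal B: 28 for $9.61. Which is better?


Deal A: $63.66/40 = $1.5915/unit
Deal B: $9.61/28 = $0.3432/unit
B is cheaper per unit
= Deal B

Deal B


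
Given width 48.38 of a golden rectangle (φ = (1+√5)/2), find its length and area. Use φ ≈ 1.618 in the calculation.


φ = (1 + √5) / 2 ≈ 1.618
Length = width × φ = 48.38 × 1.618 = 78.27884
≈ 78.28
Area = width × length = 48.38 × 78.27884 = 3787.1302792 ≈ 3787.13
= Length: 78.28, Area: 3787.13

Length: 78.28, Area: 3787.13


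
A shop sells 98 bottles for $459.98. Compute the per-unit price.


Unit rate = total / quantity
= 459.98 / 98
= $4.69 per unit

$4.69 per unit


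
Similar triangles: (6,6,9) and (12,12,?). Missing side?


Scale factor = 12/6 = 2
Missing side = 9 × 2
= 18.0

18.0


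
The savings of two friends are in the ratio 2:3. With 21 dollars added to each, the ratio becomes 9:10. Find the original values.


Let A = 2k, B = 3k.
(2k + 21) / (3k + 21) = 9/10
Cross-multiply: 10(2k + 21) = 9(3k + 21)
20k + 210 = 27k + 189
20k - 27k = 189 - 210
-7k = -21
k = -21/-7 = 3
A = 2×3 = 6, B = 3×3 = 9
= A = 6, B = 9

A = 6, B = 9


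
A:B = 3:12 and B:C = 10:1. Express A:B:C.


Match B: multiply A:B by 10 → 30:120
Multiply B:C by 12 → 120:12
Combined: 30:120:12
GCD = 6
= 5:20:2

5:20:2


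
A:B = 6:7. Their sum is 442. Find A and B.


Let A = 6k, B = 7k.
6k + 7k = 442
13k = 442 → k = 442/13 = 34
A = 6×34 = 204, B = 7×34 = 238
= A = 204, B = 238

A = 204, B = 238


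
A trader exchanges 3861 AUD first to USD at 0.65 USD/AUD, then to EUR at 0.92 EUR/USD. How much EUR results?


Step 1: 3861 AUD × 0.65 = 2509.65 USD
Step 2: 2509.65 USD × 0.92 = 2308.88 EUR
Implied rate AUD→EUR = 0.65 × 0.92 = 0.5980
= 2308.88 EUR

2308.88 EUR


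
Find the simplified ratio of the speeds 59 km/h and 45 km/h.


Ratio = 59:45
GCD = 1
Simplified = 59:45
Time ratio (same distance) = 45:59
Speed ratio = 59:45

59:45


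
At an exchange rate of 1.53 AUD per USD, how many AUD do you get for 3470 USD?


Amount × rate = 3470 × 1.53
= 5309.10 AUD

5309.10 AUD


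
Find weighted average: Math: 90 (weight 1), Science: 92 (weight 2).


Numerator = 90×1 + 92×2
= 90 + 184
= 274
Total weight = 3
Weighted avg = 274/3
= 91.33

91.33


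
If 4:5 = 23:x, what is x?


Cross multiply: 4 × x = 5 × 23
4x = 115
x = 115 / 4
= 28.75

28.75


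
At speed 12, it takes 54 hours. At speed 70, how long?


Inverse proportion: x × y = constant
k = 12 × 54 = 648
y₂ = k / 70 = 648 / 70
= 9.26

9.26


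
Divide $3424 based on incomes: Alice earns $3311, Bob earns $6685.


Total income = 3311 + 6685 = $9996
Alice: $3424 × 3311/9996 = $1134.14
Bob: $3424 × 6685/9996 = $2289.86
= Alice: $1134.14, Bob: $2289.86

Alice: $1134.14, Bob: $2289.86


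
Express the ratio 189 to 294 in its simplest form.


GCD(189, 294) = 21
189/21 : 294/21
= 9:14

9:14


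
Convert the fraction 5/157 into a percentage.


Percentage = (part / whole) × 100
= (5 / 157) × 100
≈ 3.18%

3.18%


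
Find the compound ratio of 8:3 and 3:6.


Compound ratio = (8×3) : (3×6)
= 24:18
GCD = 6
= 4:3

4:3


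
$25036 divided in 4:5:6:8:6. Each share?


Total parts = 4 + 5 + 6 + 8 + 6 = 29
Part 1: 25036 × 4/29 = 3453.24
Part 2: 25036 × 5/29 = 4316.55
Part 3: 25036 × 6/29 = 5179.86
Part 4: 25036 × 8/29 = 6906.48
Part 5: 25036 × 6/29 = 5179.86
= Part 1: $3453.24, Part 2: $4316.55, Part 3: $5179.86, Part 4: $6906.48, Part 5: $5179.86

Part 1: $3453.24, Part 2: $4316.55, Part 3: $5179.86, Part 4: $6906.48, Part 5: $5179.86


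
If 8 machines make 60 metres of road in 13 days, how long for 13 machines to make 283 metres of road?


Days ∝ work / workers, so d₂ = d₁ × (m₁/m₂) × (w₂/w₁)
Workers factor (inverse): 8/13 ≈ 0.6154
Work factor (direct): 283/60 ≈ 4.7167
d₂ = 13 × 8/13 × 283/60 = (13 × 8 × 283) / (13 × 60) = 29432/780
≈ 37.73 days

37.73 days


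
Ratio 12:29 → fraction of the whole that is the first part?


Total parts = 12 + 29 = 41
First part: 12/41 = 12/41
= 12/41

12/41


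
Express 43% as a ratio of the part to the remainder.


43% means 43 parts out of 100; remainder = 57
Part : remainder = 43:57
GCD = 1
= 43:57

43:57


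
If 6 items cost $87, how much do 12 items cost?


Direct proportion: y/x = constant
k = 87/6 = 14.5000
y₂ = k × 12 = 87 × 12 / 6 = 1044/6
= 174.00

174.00


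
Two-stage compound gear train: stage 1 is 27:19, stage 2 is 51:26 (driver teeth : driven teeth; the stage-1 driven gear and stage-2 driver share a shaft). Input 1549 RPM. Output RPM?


Stage 1: RPM_B = RPM_A × t_A/t_B = 1549 × 27/19 = 41823/19 ≈ 2201.21
B and C share a shaft → RPM_C = RPM_B
Stage 2: RPM_D = RPM_C × t_C/t_D = RPM_A × (t_A×t_C)/(t_B×t_D)
Overall ratio = (27×51)/(19×26) = 1377/494
RPM_D = 1549 × 1377/494 = 2132973/494
≈ 4317.76 RPM

4317.76 RPM


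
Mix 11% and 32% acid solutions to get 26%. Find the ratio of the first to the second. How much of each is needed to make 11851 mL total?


Let x parts of 11% mix with y parts of 32%.
11x + 32y = 26(x + y)
11x + 32y = 26x + 26y
x(11 - 26) = y(26 - 32)
x/y = (32 - 26)/(26 - 11) = 6/15
Simplify: 2:5
Total parts = 7; one part = 11851/7 = 1693.00 mL
11% solution: 2×1693.00 = 3386.00 mL
32% solution: 5×1693.00 = 8465.00 mL
= ratio 2:5; 3386.00 mL and 8465.00 mL

ratio 2:5; 3386.00 mL and 8465.00 mL


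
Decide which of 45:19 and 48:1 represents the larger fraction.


45/19 = 2.3684
48/1 = 48.0000
2.3684 < 48.0000, so 45:19 is less
= 48:1

48:1


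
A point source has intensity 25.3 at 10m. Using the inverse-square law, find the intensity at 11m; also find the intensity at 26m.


I₁d₁² = I₂d₂²
I at 11m = 25.3 × (10/11)² = 25.3 × 100/121 = 2530/121 ≈ 20.9091
I at 26m = 25.3 × (10/26)² = 25.3 × 100/676 = 2530/676 ≈ 3.7426
= 20.9091 and 3.7426

20.9091 and 3.7426


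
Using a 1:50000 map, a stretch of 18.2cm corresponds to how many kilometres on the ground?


Real distance = map distance × scale
= 18.2cm × 50000
= 910000 cm = 9100.0 m
= 9.100 km

9.100 km


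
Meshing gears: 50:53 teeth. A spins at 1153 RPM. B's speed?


Gear ratio = 50:53 = 50:53
RPM_B = RPM_A × (teeth_A / teeth_B)
= 1153 × (50/53)
= 1087.7 RPM

1087.7 RPM


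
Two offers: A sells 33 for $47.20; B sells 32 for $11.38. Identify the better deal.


Deal A: $47.20/33 = $1.4303/unit
Deal B: $11.38/32 = $0.3556/unit
B is cheaper per unit
= Deal B

Deal B


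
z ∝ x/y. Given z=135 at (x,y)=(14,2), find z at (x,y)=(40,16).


z = k·x/y
Solve for k using the known point: k = z·y/x = 135×2/14 = 270/14 ≈ 19.2857
Now evaluate at x=40, y=16:
z = k × 40 / 16 = (270 × 40) / (14 × 16) = 10800/224
≈ 48.2143

48.2143


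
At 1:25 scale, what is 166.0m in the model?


Model size = real / scale
= 166.0 / 25
= 6.6400 m

6.6400 m


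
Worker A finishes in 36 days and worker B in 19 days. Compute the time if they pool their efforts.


Rate of A = 1/36 per day
Rate of B = 1/19 per day
Combined rate = 1/36 + 1/19 = 55/684 ≈ 0.0804 per day
Days = 1 / combined rate = 684/55
≈ 12.44 days

12.44 days


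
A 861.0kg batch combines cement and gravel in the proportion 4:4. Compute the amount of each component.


Total parts = 4 + 4 = 8
cement: 861.0 × 4/8 = 430.5kg
gravel: 861.0 × 4/8 = 430.5kg
= 430.5kg and 430.5kg

430.5kg and 430.5kg


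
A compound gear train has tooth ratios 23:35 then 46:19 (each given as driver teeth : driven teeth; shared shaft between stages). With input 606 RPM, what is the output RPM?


Stage 1: RPM_B = RPM_A × t_A/t_B = 606 × 23/35 = 13938/35 ≈ 398.23
B and C share a shaft → RPM_C = RPM_B
Stage 2: RPM_D = RPM_C × t_C/t_D = RPM_A × (t_A×t_C)/(t_B×t_D)
Overall ratio = (23×46)/(35×19) = 1058/665
RPM_D = 606 × 1058/665 = 641148/665
≈ 964.13 RPM

964.13 RPM


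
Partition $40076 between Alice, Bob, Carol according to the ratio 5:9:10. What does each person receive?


Total parts = 5 + 9 + 10 = 24
Alice: 40076 × 5/24 = 8349.17
Bob: 40076 × 9/24 = 15028.50
Carol: 40076 × 10/24 = 16698.33
= Alice: $8349.17, Bob: $15028.50, Carol: $16698.33

Alice: $8349.17, Bob: $15028.50, Carol: $16698.33


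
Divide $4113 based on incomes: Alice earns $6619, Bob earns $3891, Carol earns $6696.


Total income = 6619 + 3891 + 6696 = $17206
Alice: $4113 × 6619/17206 = $1582.24
Bob: $4113 × 3891/17206 = $930.12
Carol: $4113 × 6696/17206 = $1600.64
= Alice: $1582.24, Bob: $930.12, Carol: $1600.64

Alice: $1582.24, Bob: $930.12, Carol: $1600.64


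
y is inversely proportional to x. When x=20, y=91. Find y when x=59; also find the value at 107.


Inverse proportion: x × y = constant
k = 20 × 91 = 1820
At x=59: k/59 = 30.85
At x=107: k/107 = 17.01
= 30.85 and 17.01

30.85 and 17.01


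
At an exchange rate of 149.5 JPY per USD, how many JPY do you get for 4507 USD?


Amount × rate = 4507 × 149.5
= 673796.50 JPY

673796.50 JPY


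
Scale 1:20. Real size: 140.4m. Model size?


Model size = real / scale
= 140.4 / 20
= 7.0200 m

7.0200 m


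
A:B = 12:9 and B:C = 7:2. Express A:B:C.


Match B: multiply A:B by 7 → 84:63
Multiply B:C by 9 → 63:18
Combined: 84:63:18
GCD = 3
= 28:21:6

28:21:6


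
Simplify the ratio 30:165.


GCD(30, 165) = 15
30/15 : 165/15
= 2:11

2:11


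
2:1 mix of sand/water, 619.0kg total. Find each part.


Total parts = 2 + 1 = 3
sand: 619.0 × 2/3 = 412.7kg
water: 619.0 × 1/3 = 206.3kg
= 412.7kg and 206.3kg

412.7kg and 206.3kg


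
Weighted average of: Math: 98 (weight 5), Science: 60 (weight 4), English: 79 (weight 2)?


Numerator = 98×5 + 60×4 + 79×2
= 490 + 240 + 158
= 888
Total weight = 11
Weighted avg = 888/11
= 80.73

80.73


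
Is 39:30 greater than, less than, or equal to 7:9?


39/30 = 1.3000
7/9 = 0.7778
1.3000 > 0.7778, so 39:30 is greater
= greater than

greater than


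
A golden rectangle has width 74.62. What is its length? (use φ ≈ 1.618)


φ = (1 + √5) / 2 ≈ 1.618
Length = width × φ = 74.62 × 1.618 = 120.73516
≈ 120.74

120.74


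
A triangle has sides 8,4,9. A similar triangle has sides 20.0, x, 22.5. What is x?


Scale factor = 20.0/8 = 2.5
Missing side = 4 × 2.5
= 10.0

10.0


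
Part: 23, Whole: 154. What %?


Percentage = (part / whole) × 100
= (23 / 154) × 100
≈ 14.94%

14.94%


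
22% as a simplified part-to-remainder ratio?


22% means 22 parts out of 100; remainder = 78
Part : remainder = 22:78
GCD = 2
= 11:39

11:39


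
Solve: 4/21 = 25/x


Cross multiply: 4 × x = 21 × 25
4x = 525
x = 525 / 4
= 131.25

131.25


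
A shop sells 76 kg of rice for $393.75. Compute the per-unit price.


Unit rate = total / quantity
= 393.75 / 76
= $5.18 per unit

$5.18 per unit


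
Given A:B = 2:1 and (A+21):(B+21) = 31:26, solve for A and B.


Let A = 2k, B = 1k.
(2k + 21) / (1k + 21) = 31/26
Cross-multiply: 26(2k + 21) = 31(1k + 21)
52k + 546 = 31k + 651
52k - 31k = 651 - 546
21k = 105
k = 105/21 = 5
A = 2×5 = 10, B = 1×5 = 5
= A = 10, B = 5

A = 10, B = 5


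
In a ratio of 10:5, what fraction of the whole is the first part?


Total parts = 10 + 5 = 15
First part: 10/15 = 2/3
= 2/3

2/3


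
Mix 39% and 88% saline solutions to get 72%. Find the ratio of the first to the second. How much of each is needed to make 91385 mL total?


Let x parts of 39% mix with y parts of 88%.
39x + 88y = 72(x + y)
39x + 88y = 72x + 72y
x(39 - 72) = y(72 - 88)
x/y = (88 - 72)/(72 - 39) = 16/33
Simplify: 16:33
Total parts = 49; one part = 91385/49 = 1865.00 mL
39% solution: 16×1865.00 = 29840.00 mL
88% solution: 33×1865.00 = 61545.00 mL
= ratio 16:33; 29840.00 mL and 61545.00 mL

ratio 16:33; 29840.00 mL and 61545.00 mL


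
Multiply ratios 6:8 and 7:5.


Compound ratio = (6×7) : (8×5)
= 42:40
GCD = 2
= 21:20

21:20


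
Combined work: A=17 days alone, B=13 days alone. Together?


Rate of A = 1/17 per day
Rate of B = 1/13 per day
Combined rate = 1/17 + 1/13 = 30/221 ≈ 0.1357 per day
Days = 1 / combined rate = 221/30
≈ 7.37 days

7.37 days


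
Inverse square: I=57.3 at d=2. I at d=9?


I₁d₁² = I₂d₂²
I₂ = I₁ × (d₁/d₂)²
= 57.3 × (2/9)²
= 57.3 × 4/81
= 229.2/81
≈ 2.8296

2.8296


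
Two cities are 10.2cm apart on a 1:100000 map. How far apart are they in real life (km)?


Real distance = map distance × scale
= 10.2cm × 100000
= 1020000 cm = 10200.0 m
= 10.200 km

10.200 km


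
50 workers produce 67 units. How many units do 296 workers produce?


Direct proportion: y/x = constant
k = 67/50 = 1.3400
y₂ = k × 296 = 67 × 296 / 50 = 19832/50
= 396.64

396.64


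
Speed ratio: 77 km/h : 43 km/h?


Ratio = 77:43
GCD = 1
Simplified = 77:43
Time ratio (same distance) = 43:77
Speed ratio = 77:43

77:43


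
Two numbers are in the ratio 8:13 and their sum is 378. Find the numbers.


Let A = 8k, B = 13k.
8k + 13k = 378
21k = 378 → k = 378/21 = 18
A = 8×18 = 144, B = 13×18 = 234
= A = 144, B = 234

A = 144, B = 234


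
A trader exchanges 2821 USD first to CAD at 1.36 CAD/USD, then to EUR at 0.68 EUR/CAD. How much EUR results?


Step 1: 2821 USD × 1.36 = 3836.56 CAD
Step 2: 3836.56 CAD × 0.68 = 2608.86 EUR
Implied rate USD→EUR = 1.36 × 0.68 = 0.9248
= 2608.86 EUR

2608.86 EUR


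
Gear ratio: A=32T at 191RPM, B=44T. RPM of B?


Gear ratio = 32:44 = 8:11
RPM_B = RPM_A × (teeth_A / teeth_B)
= 191 × (32/44)
= 138.9 RPM

138.9 RPM


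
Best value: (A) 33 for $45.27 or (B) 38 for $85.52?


Deal A: $45.27/33 = $1.3718/unit
Deal B: $85.52/38 = $2.2505/unit
A is cheaper per unit
= Deal A

Deal A


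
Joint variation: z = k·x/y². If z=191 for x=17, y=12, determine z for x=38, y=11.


z = k·x/y²
Solve for k using the known point: k = z·y²/x = 191×144/17 = 27504/17 ≈ 1617.8824
Now evaluate at x=38, y=11:
z = k × 38 / 121 = (27504 × 38) / (17 × 121) = 1045152/2057
≈ 508.0953

508.0953


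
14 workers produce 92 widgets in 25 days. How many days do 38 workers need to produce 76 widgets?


Days ∝ work / workers, so d₂ = d₁ × (m₁/m₂) × (w₂/w₁)
Workers factor (inverse): 14/38 ≈ 0.3684
Work factor (direct): 76/92 ≈ 0.8261
d₂ = 25 × 14/38 × 76/92 = (25 × 14 × 76) / (38 × 92) = 26600/3496
≈ 7.61 days

7.61 days


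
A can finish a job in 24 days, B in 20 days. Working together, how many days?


Rate of A = 1/24 per day
Rate of B = 1/20 per day
Combined rate = 1/24 + 1/20 = 44/480 ≈ 0.0917 per day
Days = 1 / combined rate = 480/44
≈ 10.91 days

10.91 days


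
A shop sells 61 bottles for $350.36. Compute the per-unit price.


Unit rate = total / quantity
= 350.36 / 61
= $5.74 per unit

$5.74 per unit


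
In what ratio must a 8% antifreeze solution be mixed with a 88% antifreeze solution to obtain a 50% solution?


Let x parts of 8% mix with y parts of 88%.
8x + 88y = 50(x + y)
8x + 88y = 50x + 50y
x(8 - 50) = y(50 - 88)
x/y = (88 - 50)/(50 - 8) = 38/42
Simplify: 19:21
= 19:21

19:21


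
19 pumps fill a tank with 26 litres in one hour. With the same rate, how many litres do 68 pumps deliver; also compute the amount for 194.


Direct proportion: y/x = constant
k = 26/19 ≈ 1.3684
y at x=68: k × 68 = 26 × 68 / 19 = 1768/19 ≈ 93.05
y at x=194: k × 194 = 26 × 194 / 19 = 5044/19 ≈ 265.47
= 93.05 and 265.47

93.05 and 265.47


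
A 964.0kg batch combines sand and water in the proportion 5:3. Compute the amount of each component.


Total parts = 5 + 3 = 8
sand: 964.0 × 5/8 = 602.5kg
water: 964.0 × 3/8 = 361.5kg
= 602.5kg and 361.5kg

602.5kg and 361.5kg


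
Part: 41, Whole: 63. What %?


Percentage = (part / whole) × 100
= (41 / 63) × 100
≈ 65.08%

65.08%


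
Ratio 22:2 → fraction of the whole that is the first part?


Total parts = 22 + 2 = 24
First part: 22/24 = 11/12
= 11/12

11/12


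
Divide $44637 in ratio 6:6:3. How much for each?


Total parts = 6 + 6 + 3 = 15
Part 1: 44637 × 6/15 = 17854.80
Part 2: 44637 × 6/15 = 17854.80
Part 3: 44637 × 3/15 = 8927.40
= Part 1: $17854.80, Part 2: $17854.80, Part 3: $8927.40

Part 1: $17854.80, Part 2: $17854.80, Part 3: $8927.40


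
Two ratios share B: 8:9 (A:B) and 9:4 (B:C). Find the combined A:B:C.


Match B: multiply A:B by 9 → 72:81
Multiply B:C by 9 → 81:36
Combined: 72:81:36
GCD = 9
= 8:9:4

8:9:4


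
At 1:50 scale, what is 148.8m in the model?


Model size = real / scale
= 148.8 / 50
= 2.9760 m

2.9760 m


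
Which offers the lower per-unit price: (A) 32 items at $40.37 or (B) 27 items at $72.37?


Deal A: $40.37/32 = $1.2616/unit
Deal B: $72.37/27 = $2.6804/unit
A is cheaper per unit
= Deal A

Deal A


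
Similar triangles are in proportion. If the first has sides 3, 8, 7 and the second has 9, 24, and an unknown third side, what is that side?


Scale factor = 9/3 = 3
Missing side = 7 × 3
= 21.0

21.0


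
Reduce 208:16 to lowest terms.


GCD(208, 16) = 16
208/16 : 16/16
= 13:1

13:1


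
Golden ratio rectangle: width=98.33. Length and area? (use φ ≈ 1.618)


φ = (1 + √5) / 2 ≈ 1.618
Length = width × φ = 98.33 × 1.618 = 159.09794
≈ 159.10
Area = width × length = 98.33 × 159.09794 = 15644.1004402 ≈ 15644.10
= Length: 159.10, Area: 15644.10

Length: 159.10, Area: 15644.10


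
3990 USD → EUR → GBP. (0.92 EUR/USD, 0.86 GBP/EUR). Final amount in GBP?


Step 1: 3990 USD × 0.92 = 3670.80 EUR
Step 2: 3670.80 EUR × 0.86 = 3156.89 GBP
Implied rate USD→GBP = 0.92 × 0.86 = 0.7912
= 3156.89 GBP

3156.89 GBP


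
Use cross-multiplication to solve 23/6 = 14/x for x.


Cross multiply: 23 × x = 6 × 14
23x = 84
x = 84 / 23
= 3.65

3.65


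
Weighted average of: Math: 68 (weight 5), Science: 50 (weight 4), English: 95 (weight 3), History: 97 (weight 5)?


Numerator = 68×5 + 50×4 + 95×3 + 97×5
= 340 + 200 + 285 + 485
= 1310
Total weight = 17
Weighted avg = 1310/17
= 77.06

77.06


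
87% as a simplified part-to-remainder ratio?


87% means 87 parts out of 100; remainder = 13
Part : remainder = 87:13
GCD = 1
= 87:13

87:13


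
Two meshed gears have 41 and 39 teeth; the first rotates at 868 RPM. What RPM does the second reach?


Gear ratio = 41:39 = 41:39
RPM_B = RPM_A × (teeth_A / teeth_B)
= 868 × (41/39)
= 912.5 RPM

912.5 RPM


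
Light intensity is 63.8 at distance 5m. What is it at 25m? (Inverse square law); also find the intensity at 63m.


I₁d₁² = I₂d₂²
I at 25m = 63.8 × (5/25)² = 63.8 × 25/625 = 1595/625 = 2.5520
I at 63m = 63.8 × (5/63)² = 63.8 × 25/3969 = 1595/3969 ≈ 0.4019
= 2.5520 and 0.4019

2.5520 and 0.4019


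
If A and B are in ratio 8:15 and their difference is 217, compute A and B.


Let A = 8k, B = 15k.
15k - 8k = 217
7k = 217 → k = 217/7 = 31
A = 8×31 = 248, B = 15×31 = 465
= A = 248, B = 465

A = 248, B = 465


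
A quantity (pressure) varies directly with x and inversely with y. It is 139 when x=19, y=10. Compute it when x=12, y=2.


z = k·x/y
Solve for k using the known point: k = z·y/x = 139×10/19 = 1390/19 ≈ 73.1579
Now evaluate at x=12, y=2:
z = k × 12 / 2 = (1390 × 12) / (19 × 2) = 16680/38
≈ 438.9474

438.9474


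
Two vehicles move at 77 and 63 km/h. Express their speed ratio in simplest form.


Ratio = 77:63
GCD = 7
Simplified = 11:9
Time ratio (same distance) = 9:11
Speed ratio = 11:9

11:9


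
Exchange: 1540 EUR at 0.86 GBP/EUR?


Amount × rate = 1540 × 0.86
= 1324.40 GBP

1324.40 GBP


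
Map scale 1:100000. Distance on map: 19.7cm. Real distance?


Real distance = map distance × scale
= 19.7cm × 100000
= 1970000 cm = 19700.0 m
= 19.700 km

19.700 km


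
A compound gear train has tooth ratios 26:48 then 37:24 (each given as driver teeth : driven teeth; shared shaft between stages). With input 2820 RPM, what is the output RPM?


Stage 1: RPM_B = RPM_A × t_A/t_B = 2820 × 26/48 = 73320/48 = 1527.50
B and C share a shaft → RPM_C = RPM_B
Stage 2: RPM_D = RPM_C × t_C/t_D = RPM_A × (t_A×t_C)/(t_B×t_D)
Overall ratio = (26×37)/(48×24) = 962/1152
RPM_D = 2820 × 962/1152 = 2712840/1152
≈ 2354.90 RPM

2354.90 RPM


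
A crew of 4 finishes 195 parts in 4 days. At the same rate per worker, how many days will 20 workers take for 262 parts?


Days ∝ work / workers, so d₂ = d₁ × (m₁/m₂) × (w₂/w₁)
Workers factor (inverse): 4/20 = 0.2000
Work factor (direct): 262/195 ≈ 1.3436
d₂ = 4 × 4/20 × 262/195 = (4 × 4 × 262) / (20 × 195) = 4192/3900
≈ 1.07 days

1.07 days


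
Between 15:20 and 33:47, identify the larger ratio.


15/20 = 0.7500
33/47 = 0.7021
0.7500 > 0.7021, so 15:20 is greater
= 15:20

15:20


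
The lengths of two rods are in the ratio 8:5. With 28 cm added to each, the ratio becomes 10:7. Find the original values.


Let A = 8k, B = 5k.
(8k + 28) / (5k + 28) = 10/7
Cross-multiply: 7(8k + 28) = 10(5k + 28)
56k + 196 = 50k + 280
56k - 50k = 280 - 196
6k = 84
k = 84/6 = 14
A = 8×14 = 112, B = 5×14 = 70
= A = 112, B = 70

A = 112, B = 70


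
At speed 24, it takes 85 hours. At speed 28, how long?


Inverse proportion: x × y = constant
k = 24 × 85 = 2040
y₂ = k / 28 = 2040 / 28
= 72.86

72.86


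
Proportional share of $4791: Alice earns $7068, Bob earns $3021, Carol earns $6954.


Total income = 7068 + 3021 + 6954 = $17043
Alice: $4791 × 7068/17043 = $1986.90
Bob: $4791 × 3021/17043 = $849.24
Carol: $4791 × 6954/17043 = $1954.86
= Alice: $1986.90, Bob: $849.24, Carol: $1954.86

Alice: $1986.90, Bob: $849.24, Carol: $1954.86


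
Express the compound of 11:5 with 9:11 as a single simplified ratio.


Compound ratio = (11×9) : (5×11)
= 99:55
GCD = 11
= 9:5

9:5


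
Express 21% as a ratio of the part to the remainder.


21% means 21 parts out of 100; remainder = 79
Part : remainder = 21:79
GCD = 1
= 21:79

21:79


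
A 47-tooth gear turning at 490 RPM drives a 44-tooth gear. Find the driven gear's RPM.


Gear ratio = 47:44 = 47:44
RPM_B = RPM_A × (teeth_A / teeth_B)
= 490 × (47/44)
= 523.4 RPM

523.4 RPM


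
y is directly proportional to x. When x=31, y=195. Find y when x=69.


Direct proportion: y/x = constant
k = 195/31 ≈ 6.2903
y₂ = k × 69 = 195 × 69 / 31 = 13455/31
≈ 434.03

434.03


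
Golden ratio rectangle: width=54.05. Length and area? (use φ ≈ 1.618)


φ = (1 + √5) / 2 ≈ 1.618
Length = width × φ = 54.05 × 1.618 = 87.4529
≈ 87.45
Area = width × length = 54.05 × 87.4529 = 4726.829245 ≈ 4726.83
= Length: 87.45, Area: 4726.83

Length: 87.45, Area: 4726.83


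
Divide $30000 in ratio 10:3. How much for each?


Total parts = 10 + 3 = 13
Part 1: 30000 × 10/13 = 23076.92
Part 2: 30000 × 3/13 = 6923.08
= Part 1: $23076.92, Part 2: $6923.08

Part 1: $23076.92, Part 2: $6923.08


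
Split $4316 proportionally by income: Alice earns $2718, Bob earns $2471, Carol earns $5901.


Total income = 2718 + 2471 + 5901 = $11090
Alice: $4316 × 2718/11090 = $1057.79
Bob: $4316 × 2471/11090 = $961.66
Carol: $4316 × 5901/11090 = $2296.55
= Alice: $1057.79, Bob: $961.66, Carol: $2296.55

Alice: $1057.79, Bob: $961.66, Carol: $2296.55
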